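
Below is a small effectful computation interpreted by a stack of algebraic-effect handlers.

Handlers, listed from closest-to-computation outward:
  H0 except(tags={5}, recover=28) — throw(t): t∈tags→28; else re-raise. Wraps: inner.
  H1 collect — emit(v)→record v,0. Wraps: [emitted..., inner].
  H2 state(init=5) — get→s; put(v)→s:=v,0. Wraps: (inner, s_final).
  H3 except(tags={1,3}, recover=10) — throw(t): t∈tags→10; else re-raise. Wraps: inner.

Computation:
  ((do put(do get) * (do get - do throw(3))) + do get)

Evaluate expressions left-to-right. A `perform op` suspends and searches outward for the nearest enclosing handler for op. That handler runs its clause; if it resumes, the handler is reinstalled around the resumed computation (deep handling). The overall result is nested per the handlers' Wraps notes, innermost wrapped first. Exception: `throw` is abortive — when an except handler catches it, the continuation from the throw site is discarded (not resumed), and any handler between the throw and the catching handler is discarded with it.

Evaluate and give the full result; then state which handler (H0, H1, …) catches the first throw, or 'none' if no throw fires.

Answer: 10 ; first throw caught by: H3

Evaluation trace:
get @ H2 ⇒ 5
put(5) @ H2 ⇒ s:=5
get @ H2 ⇒ 5
throw(3) @ H0 re-raised
throw(3) @ H3 caught ⇒ 10
= 10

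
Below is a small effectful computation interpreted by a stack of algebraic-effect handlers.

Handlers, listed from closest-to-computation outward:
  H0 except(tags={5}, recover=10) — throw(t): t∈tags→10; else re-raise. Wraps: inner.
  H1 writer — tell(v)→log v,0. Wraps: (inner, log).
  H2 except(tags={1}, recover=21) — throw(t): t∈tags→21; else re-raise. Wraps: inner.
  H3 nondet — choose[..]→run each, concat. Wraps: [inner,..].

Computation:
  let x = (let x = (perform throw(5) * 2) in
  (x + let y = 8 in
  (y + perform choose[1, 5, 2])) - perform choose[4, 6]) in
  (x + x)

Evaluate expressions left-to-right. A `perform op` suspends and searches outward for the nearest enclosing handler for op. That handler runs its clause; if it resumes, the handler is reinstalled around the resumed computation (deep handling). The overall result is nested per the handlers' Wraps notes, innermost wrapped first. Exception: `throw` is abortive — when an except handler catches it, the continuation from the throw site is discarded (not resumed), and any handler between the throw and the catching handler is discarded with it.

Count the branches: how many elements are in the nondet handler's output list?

Answer: 1

Working:
throw(5) @ H0 caught ⇒ 10
H1 returns (10, ())
H2 returns (10, ())
H3 returns [(10, ())]
= [(10, ())]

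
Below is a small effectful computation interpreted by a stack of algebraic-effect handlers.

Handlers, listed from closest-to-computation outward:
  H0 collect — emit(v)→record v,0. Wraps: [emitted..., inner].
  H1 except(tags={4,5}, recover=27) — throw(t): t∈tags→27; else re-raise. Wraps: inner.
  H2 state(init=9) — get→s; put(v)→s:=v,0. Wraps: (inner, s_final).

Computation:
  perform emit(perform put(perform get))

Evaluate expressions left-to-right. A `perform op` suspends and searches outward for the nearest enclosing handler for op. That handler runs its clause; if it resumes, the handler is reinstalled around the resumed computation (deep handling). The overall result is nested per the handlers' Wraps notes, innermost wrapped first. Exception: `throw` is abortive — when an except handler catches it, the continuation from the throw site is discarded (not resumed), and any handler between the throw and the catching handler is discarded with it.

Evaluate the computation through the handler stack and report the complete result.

Working:
get @ H2 ⇒ 9
put(9) @ H2 ⇒ s:=9
emit(0) @ H0 ⇒ out+=0
H0 returns [0, 0]
H1 returns [0, 0]
H2 returns ([0, 0], 9)
= ([0, 0], 9)

Answer: ([0, 0], 9)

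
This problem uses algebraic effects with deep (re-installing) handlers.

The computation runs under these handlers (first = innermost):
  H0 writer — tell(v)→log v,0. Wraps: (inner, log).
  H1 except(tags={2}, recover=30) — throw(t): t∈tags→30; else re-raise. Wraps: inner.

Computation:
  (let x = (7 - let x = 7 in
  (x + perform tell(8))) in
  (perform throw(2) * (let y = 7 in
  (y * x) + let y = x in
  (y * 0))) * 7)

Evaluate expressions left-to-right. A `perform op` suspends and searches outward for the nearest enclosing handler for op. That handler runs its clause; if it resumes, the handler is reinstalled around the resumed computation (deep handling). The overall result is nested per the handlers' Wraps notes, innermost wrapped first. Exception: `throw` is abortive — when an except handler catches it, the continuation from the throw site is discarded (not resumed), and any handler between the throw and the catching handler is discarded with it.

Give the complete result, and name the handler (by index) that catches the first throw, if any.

Answer: 30 ; first throw caught by: H1

Step-by-step:
tell(8) @ H0 ⇒ log+=8
throw(2) @ H1 caught ⇒ 30
= 30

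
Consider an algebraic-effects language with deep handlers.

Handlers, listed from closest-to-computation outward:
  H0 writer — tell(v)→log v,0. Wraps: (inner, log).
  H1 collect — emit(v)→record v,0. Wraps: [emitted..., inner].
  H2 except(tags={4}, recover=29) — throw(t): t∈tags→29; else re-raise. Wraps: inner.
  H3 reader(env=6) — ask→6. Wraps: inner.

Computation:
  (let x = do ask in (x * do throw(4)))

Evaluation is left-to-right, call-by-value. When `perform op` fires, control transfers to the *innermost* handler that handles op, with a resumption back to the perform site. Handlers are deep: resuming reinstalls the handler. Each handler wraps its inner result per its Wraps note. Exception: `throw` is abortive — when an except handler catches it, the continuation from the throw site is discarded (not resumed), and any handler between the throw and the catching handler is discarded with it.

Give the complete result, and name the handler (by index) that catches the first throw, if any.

Answer: 29 ; first throw caught by: H2

Working:
ask @ H3 ⇒ 6
throw(4) @ H2 caught ⇒ 29
H3 returns 29
= 29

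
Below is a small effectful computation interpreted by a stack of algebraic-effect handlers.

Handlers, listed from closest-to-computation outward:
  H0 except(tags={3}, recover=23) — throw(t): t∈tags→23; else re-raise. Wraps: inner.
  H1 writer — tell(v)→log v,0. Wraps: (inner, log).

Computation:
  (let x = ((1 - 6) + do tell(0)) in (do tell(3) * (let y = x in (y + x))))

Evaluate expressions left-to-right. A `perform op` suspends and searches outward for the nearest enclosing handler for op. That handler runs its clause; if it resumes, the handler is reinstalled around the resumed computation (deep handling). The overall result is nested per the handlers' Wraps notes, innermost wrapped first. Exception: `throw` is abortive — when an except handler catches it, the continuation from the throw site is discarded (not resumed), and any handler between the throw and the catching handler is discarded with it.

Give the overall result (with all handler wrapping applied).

Working:
tell(0) @ H1 ⇒ log+=0
tell(3) @ H1 ⇒ log+=3
H0 returns 0
H1 returns (0, (0, 3))
= (0, (0, 3))

Answer: (0, (0, 3))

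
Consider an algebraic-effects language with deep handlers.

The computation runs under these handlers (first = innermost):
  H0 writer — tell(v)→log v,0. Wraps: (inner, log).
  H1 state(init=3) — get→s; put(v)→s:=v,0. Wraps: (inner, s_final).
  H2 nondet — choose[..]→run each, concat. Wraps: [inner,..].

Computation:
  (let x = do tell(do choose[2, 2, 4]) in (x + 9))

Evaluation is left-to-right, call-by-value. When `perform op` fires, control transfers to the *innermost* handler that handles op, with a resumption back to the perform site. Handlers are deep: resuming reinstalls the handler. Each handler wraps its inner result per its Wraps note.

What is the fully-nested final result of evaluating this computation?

Evaluation trace:
choose[2, 2, 4] @ H2
  branch[0] choose=2:
    tell(2) @ H0 ⇒ log+=2
    H0 returns (9, (2))
    H1 returns ((9, (2)), 3)
    H2 returns [((9, (2)), 3)]
  branch[1] choose=2:
    tell(2) @ H0 ⇒ log+=2
    H0 returns (9, (2))
    H1 returns ((9, (2)), 3)
    H2 returns [((9, (2)), 3)]
  branch[2] choose=4:
    tell(4) @ H0 ⇒ log+=4
    H0 returns (9, (4))
    H1 returns ((9, (4)), 3)
    H2 returns [((9, (4)), 3)]
= [((9, (2)), 3), ((9, (2)), 3), ((9, (4)), 3)]

Answer: [((9, (2)), 3), ((9, (2)), 3), ((9, (4)), 3)]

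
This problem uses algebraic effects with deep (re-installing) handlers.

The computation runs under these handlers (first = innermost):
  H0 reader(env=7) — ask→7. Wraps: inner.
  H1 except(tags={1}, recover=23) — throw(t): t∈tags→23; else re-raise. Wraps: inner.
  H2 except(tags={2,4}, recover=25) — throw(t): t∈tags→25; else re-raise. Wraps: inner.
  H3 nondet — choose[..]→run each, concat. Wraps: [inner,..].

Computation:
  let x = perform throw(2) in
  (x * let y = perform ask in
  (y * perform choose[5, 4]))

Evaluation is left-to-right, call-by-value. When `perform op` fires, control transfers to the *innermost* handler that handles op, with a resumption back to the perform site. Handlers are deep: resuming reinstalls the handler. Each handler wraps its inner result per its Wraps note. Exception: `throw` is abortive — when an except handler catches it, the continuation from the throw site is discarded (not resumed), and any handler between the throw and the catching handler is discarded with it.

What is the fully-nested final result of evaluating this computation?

Evaluation trace:
throw(2) @ H1 re-raised
throw(2) @ H2 caught ⇒ 25
H3 returns [25]
= [25]

Answer: [25]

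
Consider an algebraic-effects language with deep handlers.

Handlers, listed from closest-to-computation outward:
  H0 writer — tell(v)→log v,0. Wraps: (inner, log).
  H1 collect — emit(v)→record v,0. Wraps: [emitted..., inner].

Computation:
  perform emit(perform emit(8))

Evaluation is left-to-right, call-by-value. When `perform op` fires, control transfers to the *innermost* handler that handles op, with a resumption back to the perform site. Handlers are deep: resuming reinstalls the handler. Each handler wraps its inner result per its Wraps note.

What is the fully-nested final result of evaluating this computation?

Answer: [8, 0, (0, ())]

Evaluation trace:
emit(8) @ H1 ⇒ out+=8
emit(0) @ H1 ⇒ out+=0
H0 returns (0, ())
H1 returns [8, 0, (0, ())]
= [8, 0, (0, ())]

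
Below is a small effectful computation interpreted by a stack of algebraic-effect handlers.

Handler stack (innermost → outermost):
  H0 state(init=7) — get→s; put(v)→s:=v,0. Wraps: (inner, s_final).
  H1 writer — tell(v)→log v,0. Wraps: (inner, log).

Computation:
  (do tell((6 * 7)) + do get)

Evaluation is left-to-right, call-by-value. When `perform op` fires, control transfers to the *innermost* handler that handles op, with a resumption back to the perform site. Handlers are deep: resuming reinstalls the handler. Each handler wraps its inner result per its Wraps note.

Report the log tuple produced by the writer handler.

Answer: (42)

Step-by-step:
tell(42) @ H1 ⇒ log+=42
get @ H0 ⇒ 7
H0 returns (7, 7)
H1 returns ((7, 7), (42))
= ((7, 7), (42))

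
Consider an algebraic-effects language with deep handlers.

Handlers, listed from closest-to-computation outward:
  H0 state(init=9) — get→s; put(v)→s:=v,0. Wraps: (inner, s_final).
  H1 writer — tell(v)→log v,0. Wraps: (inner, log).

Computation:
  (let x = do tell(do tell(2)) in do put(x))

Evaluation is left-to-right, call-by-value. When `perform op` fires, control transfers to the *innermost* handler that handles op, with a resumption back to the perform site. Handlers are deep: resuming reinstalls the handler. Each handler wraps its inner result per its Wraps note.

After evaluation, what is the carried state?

Answer: 0

Working:
tell(2) @ H1 ⇒ log+=2
tell(0) @ H1 ⇒ log+=0
put(0) @ H0 ⇒ s:=0
H0 returns (0, 0)
H1 returns ((0, 0), (2, 0))
= ((0, 0), (2, 0))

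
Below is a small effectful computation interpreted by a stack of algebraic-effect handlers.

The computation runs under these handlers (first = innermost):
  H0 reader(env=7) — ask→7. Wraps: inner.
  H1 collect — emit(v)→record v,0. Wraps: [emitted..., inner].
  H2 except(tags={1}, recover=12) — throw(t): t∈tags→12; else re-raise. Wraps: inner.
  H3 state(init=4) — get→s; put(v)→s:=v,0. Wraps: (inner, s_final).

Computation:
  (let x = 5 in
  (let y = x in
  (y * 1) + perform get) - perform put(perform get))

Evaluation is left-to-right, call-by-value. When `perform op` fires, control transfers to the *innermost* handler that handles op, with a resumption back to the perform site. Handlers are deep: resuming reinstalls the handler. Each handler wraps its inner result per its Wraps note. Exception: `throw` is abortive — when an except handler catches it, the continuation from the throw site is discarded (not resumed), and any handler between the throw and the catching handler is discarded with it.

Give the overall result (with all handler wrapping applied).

Answer: ([9], 4)

Evaluation trace:
get @ H3 ⇒ 4
get @ H3 ⇒ 4
put(4) @ H3 ⇒ s:=4
H0 returns 9
H1 returns [9]
H2 returns [9]
H3 returns ([9], 4)
= ([9], 4)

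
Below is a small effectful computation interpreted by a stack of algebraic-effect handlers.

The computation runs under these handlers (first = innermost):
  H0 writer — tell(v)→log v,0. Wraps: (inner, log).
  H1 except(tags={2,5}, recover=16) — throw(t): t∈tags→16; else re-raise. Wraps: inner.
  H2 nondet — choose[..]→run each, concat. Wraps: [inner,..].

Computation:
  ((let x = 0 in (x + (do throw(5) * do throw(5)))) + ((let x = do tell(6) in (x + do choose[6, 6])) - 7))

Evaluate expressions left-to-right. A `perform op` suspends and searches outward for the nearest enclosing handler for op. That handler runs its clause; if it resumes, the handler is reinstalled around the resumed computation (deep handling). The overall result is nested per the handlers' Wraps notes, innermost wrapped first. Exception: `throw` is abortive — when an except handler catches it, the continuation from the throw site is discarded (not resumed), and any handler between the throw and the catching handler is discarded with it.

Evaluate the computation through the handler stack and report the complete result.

Answer: [16]

Step-by-step:
throw(5) @ H1 caught ⇒ 16
H2 returns [16]
= [16]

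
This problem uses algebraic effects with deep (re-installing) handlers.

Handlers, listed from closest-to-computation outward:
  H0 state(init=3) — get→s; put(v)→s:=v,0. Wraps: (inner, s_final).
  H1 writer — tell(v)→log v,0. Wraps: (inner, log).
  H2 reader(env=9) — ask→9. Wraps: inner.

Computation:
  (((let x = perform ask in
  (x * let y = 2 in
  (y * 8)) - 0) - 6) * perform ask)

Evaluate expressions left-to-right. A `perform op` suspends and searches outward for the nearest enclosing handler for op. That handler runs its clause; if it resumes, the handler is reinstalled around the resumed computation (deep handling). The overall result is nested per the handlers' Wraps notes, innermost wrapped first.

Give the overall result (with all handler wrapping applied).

Answer: ((1242, 3), ())

Working:
ask @ H2 ⇒ 9
ask @ H2 ⇒ 9
H0 returns (1242, 3)
H1 returns ((1242, 3), ())
H2 returns ((1242, 3), ())
= ((1242, 3), ())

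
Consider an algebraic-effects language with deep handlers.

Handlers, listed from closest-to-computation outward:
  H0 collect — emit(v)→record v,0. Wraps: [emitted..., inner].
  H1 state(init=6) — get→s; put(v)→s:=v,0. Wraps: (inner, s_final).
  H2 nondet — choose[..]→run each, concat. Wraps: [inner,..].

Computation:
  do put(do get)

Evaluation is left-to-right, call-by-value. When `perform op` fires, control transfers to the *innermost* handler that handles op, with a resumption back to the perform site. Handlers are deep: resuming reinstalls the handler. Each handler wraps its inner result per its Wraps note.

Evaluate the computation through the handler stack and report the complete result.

Answer: [([0], 6)]

Step-by-step:
get @ H1 ⇒ 6
put(6) @ H1 ⇒ s:=6
H0 returns [0]
H1 returns ([0], 6)
H2 returns [([0], 6)]
= [([0], 6)]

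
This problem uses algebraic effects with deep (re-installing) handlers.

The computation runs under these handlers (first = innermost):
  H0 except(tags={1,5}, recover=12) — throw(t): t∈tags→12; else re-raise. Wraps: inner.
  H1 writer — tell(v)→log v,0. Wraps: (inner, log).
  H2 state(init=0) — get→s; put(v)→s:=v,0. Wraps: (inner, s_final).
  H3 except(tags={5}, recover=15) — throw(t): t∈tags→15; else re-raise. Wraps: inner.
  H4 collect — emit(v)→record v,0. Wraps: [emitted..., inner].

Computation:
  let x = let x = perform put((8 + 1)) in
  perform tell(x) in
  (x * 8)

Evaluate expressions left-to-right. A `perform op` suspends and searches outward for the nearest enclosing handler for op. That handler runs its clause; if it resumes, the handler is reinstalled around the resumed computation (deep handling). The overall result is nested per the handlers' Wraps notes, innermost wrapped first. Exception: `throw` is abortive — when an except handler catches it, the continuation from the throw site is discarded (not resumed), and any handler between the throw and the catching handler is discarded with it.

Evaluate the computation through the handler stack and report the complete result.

Evaluation trace:
put(9) @ H2 ⇒ s:=9
tell(0) @ H1 ⇒ log+=0
H0 returns 0
H1 returns (0, (0))
H2 returns ((0, (0)), 9)
H3 returns ((0, (0)), 9)
H4 returns [((0, (0)), 9)]
= [((0, (0)), 9)]

Answer: [((0, (0)), 9)]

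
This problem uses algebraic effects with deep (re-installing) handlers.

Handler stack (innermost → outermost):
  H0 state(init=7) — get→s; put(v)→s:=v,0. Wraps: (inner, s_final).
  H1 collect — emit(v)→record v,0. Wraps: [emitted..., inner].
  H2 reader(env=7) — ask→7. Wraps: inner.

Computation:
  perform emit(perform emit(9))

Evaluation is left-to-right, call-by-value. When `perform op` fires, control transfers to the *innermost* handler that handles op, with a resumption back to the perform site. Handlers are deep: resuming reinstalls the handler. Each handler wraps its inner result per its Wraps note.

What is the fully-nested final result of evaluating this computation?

Answer: [9, 0, (0, 7)]

Step-by-step:
emit(9) @ H1 ⇒ out+=9
emit(0) @ H1 ⇒ out+=0
H0 returns (0, 7)
H1 returns [9, 0, (0, 7)]
H2 returns [9, 0, (0, 7)]
= [9, 0, (0, 7)]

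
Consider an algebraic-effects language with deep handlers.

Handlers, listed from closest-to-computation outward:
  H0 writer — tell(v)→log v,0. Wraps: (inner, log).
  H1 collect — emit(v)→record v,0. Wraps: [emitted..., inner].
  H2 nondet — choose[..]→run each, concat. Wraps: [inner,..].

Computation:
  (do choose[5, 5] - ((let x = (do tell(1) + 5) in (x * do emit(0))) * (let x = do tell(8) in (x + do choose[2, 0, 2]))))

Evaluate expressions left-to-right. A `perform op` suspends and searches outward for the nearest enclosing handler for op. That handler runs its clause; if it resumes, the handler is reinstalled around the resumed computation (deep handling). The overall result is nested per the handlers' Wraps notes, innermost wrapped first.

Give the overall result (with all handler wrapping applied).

Answer: [[0, (5, (1, 8))], [0, (5, (1, 8))], [0, (5, (1, 8))], [0, (5, (1, 8))], [0, (5, (1, 8))], [0, (5, (1, 8))]]

Evaluation trace:
choose[5, 5] @ H2
  branch[0] choose=5:
    tell(1) @ H0 ⇒ log+=1
    emit(0) @ H1 ⇒ out+=0
    tell(8) @ H0 ⇒ log+=8
    choose[2, 0, 2] @ H2
      branch[0] choose=2:
        H0 returns (5, (1, 8))
        H1 returns [0, (5, (1, 8))]
        H2 returns [[0, (5, (1, 8))]]
      branch[1] choose=0:
        H0 returns (5, (1, 8))
        H1 returns [0, (5, (1, 8))]
        H2 returns [[0, (5, (1, 8))]]
      branch[2] choose=2:
        H0 returns (5, (1, 8))
        H1 returns [0, (5, (1, 8))]
        H2 returns [[0, (5, (1, 8))]]
  branch[1] choose=5:
    tell(1) @ H0 ⇒ log+=1
    emit(0) @ H1 ⇒ out+=0
    tell(8) @ H0 ⇒ log+=8
    choose[2, 0, 2] @ H2
      branch[0] choose=2:
        H0 returns (5, (1, 8))
        H1 returns [0, (5, (1, 8))]
        H2 returns [[0, (5, (1, 8))]]
      branch[1] choose=0:
        H0 returns (5, (1, 8))
        H1 returns [0, (5, (1, 8))]
        H2 returns [[0, (5, (1, 8))]]
      branch[2] choose=2:
        H0 returns (5, (1, 8))
        H1 returns [0, (5, (1, 8))]
        H2 returns [[0, (5, (1, 8))]]
= [[0, (5, (1, 8))], [0, (5, (1, 8))], [0, (5, (1, 8))], [0, (5, (1, 8))], [0, (5, (1, 8))], [0, (5, (1, 8))]]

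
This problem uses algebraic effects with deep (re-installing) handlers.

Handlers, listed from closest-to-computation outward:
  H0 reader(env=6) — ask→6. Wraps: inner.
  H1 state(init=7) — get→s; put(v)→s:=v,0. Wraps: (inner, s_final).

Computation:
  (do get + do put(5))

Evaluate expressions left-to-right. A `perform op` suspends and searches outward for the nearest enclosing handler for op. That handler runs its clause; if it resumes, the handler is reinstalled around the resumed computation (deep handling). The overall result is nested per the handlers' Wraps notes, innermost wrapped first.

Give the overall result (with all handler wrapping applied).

Answer: (7, 5)

Evaluation trace:
get @ H1 ⇒ 7
put(5) @ H1 ⇒ s:=5
H0 returns 7
H1 returns (7, 5)
= (7, 5)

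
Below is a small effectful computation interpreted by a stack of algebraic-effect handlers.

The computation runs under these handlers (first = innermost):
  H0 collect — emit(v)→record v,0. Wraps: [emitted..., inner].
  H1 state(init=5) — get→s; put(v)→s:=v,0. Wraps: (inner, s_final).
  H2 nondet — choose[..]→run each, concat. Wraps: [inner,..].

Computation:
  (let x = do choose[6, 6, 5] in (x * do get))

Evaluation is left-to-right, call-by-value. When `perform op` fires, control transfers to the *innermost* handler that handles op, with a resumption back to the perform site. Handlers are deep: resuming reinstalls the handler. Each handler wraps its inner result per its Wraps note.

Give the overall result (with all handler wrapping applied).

Answer: [([30], 5), ([30], 5), ([25], 5)]

Step-by-step:
choose[6, 6, 5] @ H2
  branch[0] choose=6:
    get @ H1 ⇒ 5
    H0 returns [30]
    H1 returns ([30], 5)
    H2 returns [([30], 5)]
  branch[1] choose=6:
    get @ H1 ⇒ 5
    H0 returns [30]
    H1 returns ([30], 5)
    H2 returns [([30], 5)]
  branch[2] choose=5:
    get @ H1 ⇒ 5
    H0 returns [25]
    H1 returns ([25], 5)
    H2 returns [([25], 5)]
= [([30], 5), ([30], 5), ([25], 5)]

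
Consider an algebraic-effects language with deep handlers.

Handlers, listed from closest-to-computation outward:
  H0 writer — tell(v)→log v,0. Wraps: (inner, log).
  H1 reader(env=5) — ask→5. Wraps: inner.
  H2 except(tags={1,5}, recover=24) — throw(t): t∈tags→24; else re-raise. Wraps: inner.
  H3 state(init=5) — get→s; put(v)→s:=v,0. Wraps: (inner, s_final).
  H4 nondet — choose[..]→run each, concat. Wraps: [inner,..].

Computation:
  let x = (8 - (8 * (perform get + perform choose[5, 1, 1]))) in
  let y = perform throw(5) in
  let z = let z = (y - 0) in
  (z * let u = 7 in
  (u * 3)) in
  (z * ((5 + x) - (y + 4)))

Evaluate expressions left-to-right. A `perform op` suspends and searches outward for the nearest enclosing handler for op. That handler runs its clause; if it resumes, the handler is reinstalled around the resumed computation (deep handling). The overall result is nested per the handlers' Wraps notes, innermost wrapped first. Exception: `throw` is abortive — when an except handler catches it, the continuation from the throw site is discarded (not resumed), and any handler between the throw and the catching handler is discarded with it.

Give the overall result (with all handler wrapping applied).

Answer: [(24, 5), (24, 5), (24, 5)]

Evaluation trace:
get @ H3 ⇒ 5
choose[5, 1, 1] @ H4
  branch[0] choose=5:
    throw(5) @ H2 caught ⇒ 24
    H3 returns (24, 5)
    H4 returns [(24, 5)]
  branch[1] choose=1:
    throw(5) @ H2 caught ⇒ 24
    H3 returns (24, 5)
    H4 returns [(24, 5)]
  branch[2] choose=1:
    throw(5) @ H2 caught ⇒ 24
    H3 returns (24, 5)
    H4 returns [(24, 5)]
= [(24, 5), (24, 5), (24, 5)]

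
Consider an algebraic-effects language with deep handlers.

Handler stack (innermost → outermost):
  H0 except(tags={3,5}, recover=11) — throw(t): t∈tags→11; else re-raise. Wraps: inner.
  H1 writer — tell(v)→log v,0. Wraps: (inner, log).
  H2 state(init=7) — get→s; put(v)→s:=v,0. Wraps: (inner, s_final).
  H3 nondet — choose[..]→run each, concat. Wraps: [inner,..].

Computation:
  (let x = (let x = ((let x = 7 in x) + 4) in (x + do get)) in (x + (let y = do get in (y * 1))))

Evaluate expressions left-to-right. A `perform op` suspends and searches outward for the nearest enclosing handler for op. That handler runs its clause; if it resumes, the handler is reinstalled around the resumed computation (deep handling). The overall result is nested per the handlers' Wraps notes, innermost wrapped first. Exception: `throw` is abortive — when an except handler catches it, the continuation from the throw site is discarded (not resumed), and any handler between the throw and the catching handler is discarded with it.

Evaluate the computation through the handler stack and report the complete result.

Answer: [((25, ()), 7)]

Evaluation trace:
get @ H2 ⇒ 7
get @ H2 ⇒ 7
H0 returns 25
H1 returns (25, ())
H2 returns ((25, ()), 7)
H3 returns [((25, ()), 7)]
= [((25, ()), 7)]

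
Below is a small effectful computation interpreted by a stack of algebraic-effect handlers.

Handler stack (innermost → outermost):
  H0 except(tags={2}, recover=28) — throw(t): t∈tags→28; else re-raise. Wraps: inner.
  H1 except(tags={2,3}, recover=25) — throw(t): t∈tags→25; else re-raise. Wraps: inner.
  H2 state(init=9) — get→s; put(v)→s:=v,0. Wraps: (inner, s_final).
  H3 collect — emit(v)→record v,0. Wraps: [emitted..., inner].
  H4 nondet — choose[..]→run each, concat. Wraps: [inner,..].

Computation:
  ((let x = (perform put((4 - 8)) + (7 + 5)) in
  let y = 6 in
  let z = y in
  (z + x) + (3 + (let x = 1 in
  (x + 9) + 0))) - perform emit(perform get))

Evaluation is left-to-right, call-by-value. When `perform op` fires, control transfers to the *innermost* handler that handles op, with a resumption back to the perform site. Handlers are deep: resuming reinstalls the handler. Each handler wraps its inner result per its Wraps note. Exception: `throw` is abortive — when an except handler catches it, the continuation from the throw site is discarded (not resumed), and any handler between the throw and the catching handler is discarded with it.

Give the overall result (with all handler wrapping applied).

Working:
put(-4) @ H2 ⇒ s:=-4
get @ H2 ⇒ -4
emit(-4) @ H3 ⇒ out+=-4
H0 returns 31
H1 returns 31
H2 returns (31, -4)
H3 returns [-4, (31, -4)]
H4 returns [[-4, (31, -4)]]
= [[-4, (31, -4)]]

Answer: [[-4, (31, -4)]]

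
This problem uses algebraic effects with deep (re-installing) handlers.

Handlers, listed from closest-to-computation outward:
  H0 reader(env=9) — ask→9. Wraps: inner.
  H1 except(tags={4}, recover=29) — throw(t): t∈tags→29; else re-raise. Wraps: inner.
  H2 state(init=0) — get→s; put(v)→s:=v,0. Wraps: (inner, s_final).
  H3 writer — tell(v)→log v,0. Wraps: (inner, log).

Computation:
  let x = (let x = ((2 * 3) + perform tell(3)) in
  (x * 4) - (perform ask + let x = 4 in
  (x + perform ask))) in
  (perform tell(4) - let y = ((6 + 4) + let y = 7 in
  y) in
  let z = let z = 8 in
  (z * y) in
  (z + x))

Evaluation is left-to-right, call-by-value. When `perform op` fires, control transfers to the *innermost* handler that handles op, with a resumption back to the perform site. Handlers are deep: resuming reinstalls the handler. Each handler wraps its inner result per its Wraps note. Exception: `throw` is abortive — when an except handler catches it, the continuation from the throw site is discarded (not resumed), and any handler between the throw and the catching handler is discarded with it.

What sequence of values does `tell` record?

Answer: (3, 4)

Evaluation trace:
tell(3) @ H3 ⇒ log+=3
ask @ H0 ⇒ 9
ask @ H0 ⇒ 9
tell(4) @ H3 ⇒ log+=4
H0 returns -138
H1 returns -138
H2 returns (-138, 0)
H3 returns ((-138, 0), (3, 4))
= ((-138, 0), (3, 4))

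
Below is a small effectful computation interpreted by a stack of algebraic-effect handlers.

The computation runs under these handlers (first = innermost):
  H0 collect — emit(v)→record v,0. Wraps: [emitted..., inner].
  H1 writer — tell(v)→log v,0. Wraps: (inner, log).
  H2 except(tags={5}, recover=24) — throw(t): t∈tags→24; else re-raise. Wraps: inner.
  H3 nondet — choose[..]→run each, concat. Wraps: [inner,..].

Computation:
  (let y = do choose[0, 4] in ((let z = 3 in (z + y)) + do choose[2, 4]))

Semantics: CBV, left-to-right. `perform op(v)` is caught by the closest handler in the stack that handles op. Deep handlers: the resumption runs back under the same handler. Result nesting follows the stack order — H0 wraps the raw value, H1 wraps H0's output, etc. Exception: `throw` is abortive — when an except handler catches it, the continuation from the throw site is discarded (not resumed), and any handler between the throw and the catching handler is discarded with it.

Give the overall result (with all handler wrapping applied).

Answer: [([5], ()), ([7], ()), ([9], ()), ([11], ())]

Step-by-step:
choose[0, 4] @ H3
  branch[0] choose=0:
    choose[2, 4] @ H3
      branch[0] choose=2:
        H0 returns [5]
        H1 returns ([5], ())
        H2 returns ([5], ())
        H3 returns [([5], ())]
      branch[1] choose=4:
        H0 returns [7]
        H1 returns ([7], ())
        H2 returns ([7], ())
        H3 returns [([7], ())]
  branch[1] choose=4:
    choose[2, 4] @ H3
      branch[0] choose=2:
        H0 returns [9]
        H1 returns ([9], ())
        H2 returns ([9], ())
        H3 returns [([9], ())]
      branch[1] choose=4:
        H0 returns [11]
        H1 returns ([11], ())
        H2 returns ([11], ())
        H3 returns [([11], ())]
= [([5], ()), ([7], ()), ([9], ()), ([11], ())]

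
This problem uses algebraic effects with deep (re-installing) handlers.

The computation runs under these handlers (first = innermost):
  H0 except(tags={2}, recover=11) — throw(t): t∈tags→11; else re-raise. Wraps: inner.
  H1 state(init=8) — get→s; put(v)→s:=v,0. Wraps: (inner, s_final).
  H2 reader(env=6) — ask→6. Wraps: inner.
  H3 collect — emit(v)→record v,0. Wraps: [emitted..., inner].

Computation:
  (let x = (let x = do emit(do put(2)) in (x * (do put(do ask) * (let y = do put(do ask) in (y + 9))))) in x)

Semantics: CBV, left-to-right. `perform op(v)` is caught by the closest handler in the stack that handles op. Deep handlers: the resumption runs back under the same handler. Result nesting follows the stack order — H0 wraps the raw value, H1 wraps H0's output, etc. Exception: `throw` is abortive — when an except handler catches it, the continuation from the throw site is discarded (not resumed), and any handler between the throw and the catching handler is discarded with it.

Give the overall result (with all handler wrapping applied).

Answer: [0, (0, 6)]

Step-by-step:
put(2) @ H1 ⇒ s:=2
emit(0) @ H3 ⇒ out+=0
ask @ H2 ⇒ 6
put(6) @ H1 ⇒ s:=6
ask @ H2 ⇒ 6
put(6) @ H1 ⇒ s:=6
H0 returns 0
H1 returns (0, 6)
H2 returns (0, 6)
H3 returns [0, (0, 6)]
= [0, (0, 6)]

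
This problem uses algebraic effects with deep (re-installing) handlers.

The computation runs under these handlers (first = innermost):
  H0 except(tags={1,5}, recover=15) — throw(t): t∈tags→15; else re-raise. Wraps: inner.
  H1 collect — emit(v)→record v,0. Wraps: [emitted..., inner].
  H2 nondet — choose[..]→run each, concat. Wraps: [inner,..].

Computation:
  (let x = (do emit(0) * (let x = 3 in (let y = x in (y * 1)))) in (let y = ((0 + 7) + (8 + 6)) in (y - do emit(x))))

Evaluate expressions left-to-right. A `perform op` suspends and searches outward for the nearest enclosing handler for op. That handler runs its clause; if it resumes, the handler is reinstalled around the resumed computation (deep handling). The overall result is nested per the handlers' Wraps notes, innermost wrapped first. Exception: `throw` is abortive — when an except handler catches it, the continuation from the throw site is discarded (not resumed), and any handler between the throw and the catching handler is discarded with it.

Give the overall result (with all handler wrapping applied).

Working:
emit(0) @ H1 ⇒ out+=0
emit(0) @ H1 ⇒ out+=0
H0 returns 21
H1 returns [0, 0, 21]
H2 returns [[0, 0, 21]]
= [[0, 0, 21]]

Answer: [[0, 0, 21]]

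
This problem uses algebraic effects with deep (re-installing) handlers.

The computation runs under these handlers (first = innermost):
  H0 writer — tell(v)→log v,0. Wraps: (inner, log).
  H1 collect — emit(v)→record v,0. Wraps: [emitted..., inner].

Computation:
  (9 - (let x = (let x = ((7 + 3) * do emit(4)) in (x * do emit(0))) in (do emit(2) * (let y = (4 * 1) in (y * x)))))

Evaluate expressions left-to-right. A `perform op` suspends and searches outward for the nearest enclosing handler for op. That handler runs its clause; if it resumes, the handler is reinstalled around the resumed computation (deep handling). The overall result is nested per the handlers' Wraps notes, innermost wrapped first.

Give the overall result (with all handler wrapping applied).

Answer: [4, 0, 2, (9, ())]

Working:
emit(4) @ H1 ⇒ out+=4
emit(0) @ H1 ⇒ out+=0
emit(2) @ H1 ⇒ out+=2
H0 returns (9, ())
H1 returns [4, 0, 2, (9, ())]
= [4, 0, 2, (9, ())]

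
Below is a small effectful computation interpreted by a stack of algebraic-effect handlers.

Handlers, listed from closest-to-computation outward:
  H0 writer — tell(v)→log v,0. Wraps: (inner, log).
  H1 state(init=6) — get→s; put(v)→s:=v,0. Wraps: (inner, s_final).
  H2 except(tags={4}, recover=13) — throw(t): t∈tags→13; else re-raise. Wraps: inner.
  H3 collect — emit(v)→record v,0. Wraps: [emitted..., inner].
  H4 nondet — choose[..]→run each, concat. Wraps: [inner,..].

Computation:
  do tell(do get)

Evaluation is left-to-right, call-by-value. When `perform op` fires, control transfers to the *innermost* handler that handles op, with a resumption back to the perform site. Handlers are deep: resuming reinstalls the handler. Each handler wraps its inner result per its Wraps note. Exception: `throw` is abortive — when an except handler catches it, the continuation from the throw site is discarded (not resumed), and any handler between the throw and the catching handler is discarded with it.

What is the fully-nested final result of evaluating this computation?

Answer: [[((0, (6)), 6)]]

Step-by-step:
get @ H1 ⇒ 6
tell(6) @ H0 ⇒ log+=6
H0 returns (0, (6))
H1 returns ((0, (6)), 6)
H2 returns ((0, (6)), 6)
H3 returns [((0, (6)), 6)]
H4 returns [[((0, (6)), 6)]]
= [[((0, (6)), 6)]]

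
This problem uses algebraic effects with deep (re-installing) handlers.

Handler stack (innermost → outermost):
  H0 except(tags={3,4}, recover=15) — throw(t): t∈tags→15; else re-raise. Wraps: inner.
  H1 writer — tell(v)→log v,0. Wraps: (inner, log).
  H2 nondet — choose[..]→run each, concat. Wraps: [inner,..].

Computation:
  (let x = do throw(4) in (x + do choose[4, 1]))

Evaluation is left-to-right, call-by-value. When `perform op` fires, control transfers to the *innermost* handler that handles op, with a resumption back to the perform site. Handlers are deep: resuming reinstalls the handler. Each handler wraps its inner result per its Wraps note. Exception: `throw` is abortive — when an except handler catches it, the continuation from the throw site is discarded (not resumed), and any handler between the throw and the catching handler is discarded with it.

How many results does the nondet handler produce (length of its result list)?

Answer: 1

Working:
throw(4) @ H0 caught ⇒ 15
H1 returns (15, ())
H2 returns [(15, ())]
= [(15, ())]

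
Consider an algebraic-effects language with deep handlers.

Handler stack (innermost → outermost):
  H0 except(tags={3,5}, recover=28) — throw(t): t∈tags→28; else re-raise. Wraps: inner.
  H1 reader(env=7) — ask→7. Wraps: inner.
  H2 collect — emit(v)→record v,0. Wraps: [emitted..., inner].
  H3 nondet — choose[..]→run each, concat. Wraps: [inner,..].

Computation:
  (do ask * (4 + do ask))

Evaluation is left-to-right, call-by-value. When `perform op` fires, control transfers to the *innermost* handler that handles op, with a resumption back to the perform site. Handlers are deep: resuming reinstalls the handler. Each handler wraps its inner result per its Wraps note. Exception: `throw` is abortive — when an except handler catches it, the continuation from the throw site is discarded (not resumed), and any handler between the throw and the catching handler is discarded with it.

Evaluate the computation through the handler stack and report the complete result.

Answer: [[77]]

Step-by-step:
ask @ H1 ⇒ 7
ask @ H1 ⇒ 7
H0 returns 77
H1 returns 77
H2 returns [77]
H3 returns [[77]]
= [[77]]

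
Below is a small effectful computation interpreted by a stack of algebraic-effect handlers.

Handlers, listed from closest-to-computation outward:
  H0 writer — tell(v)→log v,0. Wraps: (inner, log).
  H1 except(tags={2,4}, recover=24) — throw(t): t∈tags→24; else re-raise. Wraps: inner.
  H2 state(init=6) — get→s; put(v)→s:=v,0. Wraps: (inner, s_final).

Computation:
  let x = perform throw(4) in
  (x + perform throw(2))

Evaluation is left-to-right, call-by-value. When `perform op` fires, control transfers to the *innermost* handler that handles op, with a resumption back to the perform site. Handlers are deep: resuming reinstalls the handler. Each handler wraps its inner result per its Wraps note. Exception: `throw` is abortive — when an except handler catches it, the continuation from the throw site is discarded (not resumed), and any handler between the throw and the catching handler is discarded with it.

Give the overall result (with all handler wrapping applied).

Step-by-step:
throw(4) @ H1 caught ⇒ 24
H2 returns (24, 6)
= (24, 6)

Answer: (24, 6)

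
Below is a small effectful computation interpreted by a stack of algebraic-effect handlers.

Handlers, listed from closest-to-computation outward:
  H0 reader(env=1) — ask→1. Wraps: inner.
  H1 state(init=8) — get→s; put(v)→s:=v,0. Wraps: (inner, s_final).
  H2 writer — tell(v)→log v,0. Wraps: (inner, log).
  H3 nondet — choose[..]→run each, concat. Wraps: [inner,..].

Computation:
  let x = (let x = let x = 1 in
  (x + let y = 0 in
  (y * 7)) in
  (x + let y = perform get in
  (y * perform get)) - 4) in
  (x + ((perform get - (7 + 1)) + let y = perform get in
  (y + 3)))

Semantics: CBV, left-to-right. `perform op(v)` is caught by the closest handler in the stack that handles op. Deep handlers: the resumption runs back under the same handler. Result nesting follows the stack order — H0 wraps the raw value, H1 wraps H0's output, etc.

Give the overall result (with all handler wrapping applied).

Evaluation trace:
get @ H1 ⇒ 8
get @ H1 ⇒ 8
get @ H1 ⇒ 8
get @ H1 ⇒ 8
H0 returns 72
H1 returns (72, 8)
H2 returns ((72, 8), ())
H3 returns [((72, 8), ())]
= [((72, 8), ())]

Answer: [((72, 8), ())]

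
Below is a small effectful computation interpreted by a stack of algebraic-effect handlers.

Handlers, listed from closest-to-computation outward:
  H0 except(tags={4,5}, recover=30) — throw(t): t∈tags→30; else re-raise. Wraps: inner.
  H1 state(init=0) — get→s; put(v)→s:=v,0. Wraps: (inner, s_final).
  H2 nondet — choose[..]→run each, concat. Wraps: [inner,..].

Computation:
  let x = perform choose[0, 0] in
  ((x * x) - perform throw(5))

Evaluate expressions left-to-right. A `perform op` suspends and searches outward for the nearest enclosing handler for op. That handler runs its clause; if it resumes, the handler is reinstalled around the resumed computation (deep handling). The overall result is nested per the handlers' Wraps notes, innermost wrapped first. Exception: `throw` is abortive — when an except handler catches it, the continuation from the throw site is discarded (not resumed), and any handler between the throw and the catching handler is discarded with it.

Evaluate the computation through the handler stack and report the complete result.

Working:
choose[0, 0] @ H2
  branch[0] choose=0:
    throw(5) @ H0 caught ⇒ 30
    H1 returns (30, 0)
    H2 returns [(30, 0)]
  branch[1] choose=0:
    throw(5) @ H0 caught ⇒ 30
    H1 returns (30, 0)
    H2 returns [(30, 0)]
= [(30, 0), (30, 0)]

Answer: [(30, 0), (30, 0)]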